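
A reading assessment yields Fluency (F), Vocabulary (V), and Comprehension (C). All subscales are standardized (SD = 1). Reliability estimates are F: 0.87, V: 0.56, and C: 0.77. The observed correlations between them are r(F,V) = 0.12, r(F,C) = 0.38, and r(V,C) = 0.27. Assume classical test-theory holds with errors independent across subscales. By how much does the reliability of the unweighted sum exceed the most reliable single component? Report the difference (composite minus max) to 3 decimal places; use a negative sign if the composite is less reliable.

Var(sum) = 3 + 1.54 = 4.54; true-score variance = 2.2 + 1.54 = 3.74; composite reliability = 0.8238.
Max component reliability = 0.8700.
Difference = 0.8238 − 0.8700 = -0.046.

-0.046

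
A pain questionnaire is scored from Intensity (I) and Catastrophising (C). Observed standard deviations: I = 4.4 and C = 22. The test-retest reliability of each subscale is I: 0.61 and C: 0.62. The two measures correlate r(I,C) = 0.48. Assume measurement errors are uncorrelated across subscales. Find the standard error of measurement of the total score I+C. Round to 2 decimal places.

13.84

Var(total) = 503.36 + 92.928 = 596.288.
True-score variance = 311.89 + 92.928 = 404.818, so reliability = 0.6789.
Error variance = 596.288 − 404.818 = 191.47; SEM = √191.47 = 13.84.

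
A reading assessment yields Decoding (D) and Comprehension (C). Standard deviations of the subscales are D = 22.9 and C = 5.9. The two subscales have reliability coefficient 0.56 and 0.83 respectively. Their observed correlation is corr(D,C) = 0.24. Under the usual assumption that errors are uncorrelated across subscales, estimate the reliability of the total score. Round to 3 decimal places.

Var(D+C) = 22.9² + 5.9² + 2·[22.9·5.9·0.24] = 559.22 + 64.8528 = 624.073.
Under uncorrelated errors the observed covariances equal the true-score covariances, so only the own-variance terms attenuate.
True-score variance = [22.9²·0.56 + 5.9²·0.83] + 64.8528 = 322.562 + 64.8528 = 387.415.
Reliability = 387.415 / 624.073 = 0.621.

0.621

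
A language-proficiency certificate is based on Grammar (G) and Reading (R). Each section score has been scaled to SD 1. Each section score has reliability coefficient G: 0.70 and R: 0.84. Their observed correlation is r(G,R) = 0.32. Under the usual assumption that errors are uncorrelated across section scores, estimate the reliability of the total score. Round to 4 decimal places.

0.8258

Var(G+R) = 2 + 2·[0.32] = 2 + 0.64 = 2.64.
Under uncorrelated errors the observed covariances equal the true-score covariances, so only the own-variance terms attenuate.
True-score variance = [0.70 + 0.84] + 0.64 = 1.54 + 0.64 = 2.18.
Reliability = 2.18 / 2.64 = 0.8258.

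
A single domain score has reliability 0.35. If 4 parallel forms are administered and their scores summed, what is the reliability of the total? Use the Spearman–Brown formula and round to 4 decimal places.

ρ_k = kρ / (1 + (k−1)ρ) = 4·0.35 / (1 + 3·0.35) = 1.400 / 2.050 = 0.6829.

0.6829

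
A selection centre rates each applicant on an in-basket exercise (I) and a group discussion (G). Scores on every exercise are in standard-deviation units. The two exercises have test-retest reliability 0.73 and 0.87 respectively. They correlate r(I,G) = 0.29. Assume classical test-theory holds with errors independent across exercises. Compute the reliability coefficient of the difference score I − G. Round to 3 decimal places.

0.718

Var(I−G) = 1 + 1 − 2·0.29 = 2 − 0.58 = 1.42.
Because errors are independent across components, Cov(Tᵢ,Tⱼ) = Cov(Xᵢ,Xⱼ); the off-diagonal part of the true-score variance is the same as above.
True-score variance = [0.73 + 0.87] − 0.58 = 1.6 − 0.58 = 1.02.
Reliability = 1.02 / 1.42 = 0.718.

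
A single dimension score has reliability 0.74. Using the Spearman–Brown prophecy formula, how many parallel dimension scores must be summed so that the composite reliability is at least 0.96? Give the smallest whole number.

9

k ≥ ρ*(1−ρ₁)/(ρ₁(1−ρ*)) = 0.96·0.26 / (0.74·0.04) = 8.432.
Smallest integer k = 9.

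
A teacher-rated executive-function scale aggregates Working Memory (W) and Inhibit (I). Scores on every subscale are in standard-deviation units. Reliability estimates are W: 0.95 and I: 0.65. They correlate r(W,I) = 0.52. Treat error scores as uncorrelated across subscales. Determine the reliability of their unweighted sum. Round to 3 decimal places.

Var(W+I) = 2 + 2·[0.52] = 2 + 1.04 = 3.04.
With uncorrelated errors the cross-covariances are all true-score covariance, so they carry over unchanged; only the diagonal terms shrink to ρᵢσᵢ².
True-score variance = [0.95 + 0.65] + 1.04 = 1.6 + 1.04 = 2.64.
Reliability = 2.64 / 3.04 = 0.868.

0.868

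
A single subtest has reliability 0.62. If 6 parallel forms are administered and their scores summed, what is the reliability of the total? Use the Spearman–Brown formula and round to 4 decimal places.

0.9073

ρ_k = kρ / (1 + (k−1)ρ) = 6·0.62 / (1 + 5·0.62) = 3.720 / 4.100 = 0.9073.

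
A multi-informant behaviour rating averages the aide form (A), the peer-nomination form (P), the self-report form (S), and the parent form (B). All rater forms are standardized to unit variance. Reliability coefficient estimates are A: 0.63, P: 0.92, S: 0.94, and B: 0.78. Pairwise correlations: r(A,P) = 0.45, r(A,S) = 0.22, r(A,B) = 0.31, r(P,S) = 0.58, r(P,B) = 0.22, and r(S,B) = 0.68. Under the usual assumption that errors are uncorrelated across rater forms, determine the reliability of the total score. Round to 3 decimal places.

0.918

Var(A+P+S+B) = 4 + 2·[0.45 + 0.22 + 0.31 + 0.58 + 0.22 + 0.68] = 4 + 4.92 = 8.92.
Under uncorrelated errors the observed covariances equal the true-score covariances, so only the own-variance terms attenuate.
True-score variance = [0.63 + 0.92 + 0.94 + 0.78] + 4.92 = 3.27 + 4.92 = 8.19.
Reliability = 8.19 / 8.92 = 0.918.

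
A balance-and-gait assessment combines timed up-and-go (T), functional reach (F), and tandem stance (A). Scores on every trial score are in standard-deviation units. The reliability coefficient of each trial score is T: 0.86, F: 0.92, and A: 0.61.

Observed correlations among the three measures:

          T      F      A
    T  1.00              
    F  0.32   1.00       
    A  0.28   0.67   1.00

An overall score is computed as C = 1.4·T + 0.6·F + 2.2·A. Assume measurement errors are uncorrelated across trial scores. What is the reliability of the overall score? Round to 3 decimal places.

0.804

Var(C) = 1.4² + 0.6² + 2.2² + 2·[0.84·0.32 + 3.08·0.28 + 1.32·0.67] = 7.16 + 4.0312 = 11.1912.
Under uncorrelated errors the observed covariances equal the true-score covariances, so only the own-variance terms attenuate.
True-score variance = [1.4²·0.86 + 0.6²·0.92 + 2.2²·0.61] + 4.0312 = 4.9692 + 4.0312 = 9.0004.
Reliability = 9.0004 / 11.1912 = 0.804.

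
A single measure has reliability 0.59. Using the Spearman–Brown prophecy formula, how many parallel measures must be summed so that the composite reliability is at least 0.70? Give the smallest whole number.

2

k ≥ ρ*(1−ρ₁)/(ρ₁(1−ρ*)) = 0.70·0.41 / (0.59·0.30) = 1.621.
Smallest integer k = 2.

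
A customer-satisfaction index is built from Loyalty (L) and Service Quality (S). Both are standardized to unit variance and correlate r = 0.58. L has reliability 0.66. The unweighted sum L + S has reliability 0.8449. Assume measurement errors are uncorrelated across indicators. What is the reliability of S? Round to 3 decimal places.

Var(L+S) = 2 + 2·0.58 = 3.160.
True-score variance = ρ_L + ρ_S + 2·0.58, so 0.8449 = (0.66 + ρ_S + 1.16) / 3.160.
ρ_S = 0.8449·3.160 − 0.66 − 1.16 = 0.850.

0.850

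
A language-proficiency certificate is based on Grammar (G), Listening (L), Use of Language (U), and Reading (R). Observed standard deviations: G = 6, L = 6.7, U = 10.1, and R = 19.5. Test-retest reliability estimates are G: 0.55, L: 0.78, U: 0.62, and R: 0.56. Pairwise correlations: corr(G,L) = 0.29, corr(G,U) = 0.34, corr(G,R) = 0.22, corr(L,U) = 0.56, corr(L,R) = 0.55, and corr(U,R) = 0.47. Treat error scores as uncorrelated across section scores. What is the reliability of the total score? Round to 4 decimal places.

Var(G+L+U+R) = 6² + 6.7² + 10.1² + 19.5² + 2·[6·6.7·0.29 + 6·10.1·0.34 + 6·19.5·0.22 + 6.7·10.1·0.56 + 6.7·19.5·0.55 + 10.1·19.5·0.47] = 563.15 + 520.642 = 1083.79.
Because errors are independent across components, Cov(Tᵢ,Tⱼ) = Cov(Xᵢ,Xⱼ); the off-diagonal part of the true-score variance is the same as above.
True-score variance = [6²·0.55 + 6.7²·0.78 + 10.1²·0.62 + 19.5²·0.56] + 520.642 = 331 + 520.642 = 851.643.
Reliability = 851.643 / 1083.79 = 0.7858.

0.7858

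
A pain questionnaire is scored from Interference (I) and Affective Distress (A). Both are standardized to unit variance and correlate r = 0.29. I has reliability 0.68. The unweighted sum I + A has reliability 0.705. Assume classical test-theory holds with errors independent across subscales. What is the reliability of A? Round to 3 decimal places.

Var(I+A) = 2 + 2·0.29 = 2.580.
True-score variance = ρ_I + ρ_A + 2·0.29, so 0.705 = (0.68 + ρ_A + 0.58) / 2.580.
ρ_A = 0.705·2.580 − 0.68 − 0.58 = 0.559.

0.559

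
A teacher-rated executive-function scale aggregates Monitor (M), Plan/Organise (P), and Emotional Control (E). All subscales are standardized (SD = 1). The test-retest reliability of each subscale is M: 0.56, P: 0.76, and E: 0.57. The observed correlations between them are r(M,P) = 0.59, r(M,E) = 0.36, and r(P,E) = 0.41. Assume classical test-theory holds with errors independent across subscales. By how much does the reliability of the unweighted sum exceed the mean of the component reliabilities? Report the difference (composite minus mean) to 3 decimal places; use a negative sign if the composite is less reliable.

Var(sum) = 3 + 2.72 = 5.72; true-score variance = 1.89 + 2.72 = 4.61; composite reliability = 0.8059.
Mean component reliability = 0.6300.
Difference = 0.8059 − 0.6300 = 0.176.

0.176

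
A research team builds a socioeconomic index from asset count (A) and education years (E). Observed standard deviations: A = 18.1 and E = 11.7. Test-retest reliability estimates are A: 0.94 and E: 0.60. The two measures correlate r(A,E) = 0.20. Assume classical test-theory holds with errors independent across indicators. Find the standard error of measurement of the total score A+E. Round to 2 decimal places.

8.63

Var(total) = 464.5 + 84.708 = 549.208.
True-score variance = 390.087 + 84.708 = 474.795, so reliability = 0.8645.
Error variance = 549.208 − 474.795 = 74.4126; SEM = √74.4126 = 8.63.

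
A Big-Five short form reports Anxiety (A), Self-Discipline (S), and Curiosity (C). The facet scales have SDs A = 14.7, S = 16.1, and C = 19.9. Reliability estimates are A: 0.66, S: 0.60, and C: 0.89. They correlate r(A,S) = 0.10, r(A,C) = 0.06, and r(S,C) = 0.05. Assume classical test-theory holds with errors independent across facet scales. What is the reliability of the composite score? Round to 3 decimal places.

Var(A+S+C) = 14.7² + 16.1² + 19.9² + 2·[14.7·16.1·0.10 + 14.7·19.9·0.06 + 16.1·19.9·0.05] = 871.31 + 114.477 = 985.787.
Under uncorrelated errors the observed covariances equal the true-score covariances, so only the own-variance terms attenuate.
True-score variance = [14.7²·0.66 + 16.1²·0.60 + 19.9²·0.89] + 114.477 = 650.594 + 114.477 = 765.071.
Reliability = 765.071 / 985.787 = 0.776.

0.776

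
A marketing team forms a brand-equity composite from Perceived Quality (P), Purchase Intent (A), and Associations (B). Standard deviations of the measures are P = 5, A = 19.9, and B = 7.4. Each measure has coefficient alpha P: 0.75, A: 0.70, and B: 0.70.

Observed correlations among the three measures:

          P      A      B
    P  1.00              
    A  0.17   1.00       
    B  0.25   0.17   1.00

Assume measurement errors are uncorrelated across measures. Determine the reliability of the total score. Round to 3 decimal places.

Var(P+A+B) = 5² + 19.9² + 7.4² + 2·[5·19.9·0.17 + 5·7.4·0.25 + 19.9·7.4·0.17] = 475.77 + 102.398 = 578.168.
Under uncorrelated errors the observed covariances equal the true-score covariances, so only the own-variance terms attenuate.
True-score variance = [5²·0.75 + 19.9²·0.70 + 7.4²·0.70] + 102.398 = 334.289 + 102.398 = 436.687.
Reliability = 436.687 / 578.168 = 0.755.

0.755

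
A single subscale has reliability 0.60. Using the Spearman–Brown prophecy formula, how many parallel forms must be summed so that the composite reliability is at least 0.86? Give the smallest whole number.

5

k ≥ ρ*(1−ρ₁)/(ρ₁(1−ρ*)) = 0.86·0.40 / (0.60·0.14) = 4.095.
Smallest integer k = 5.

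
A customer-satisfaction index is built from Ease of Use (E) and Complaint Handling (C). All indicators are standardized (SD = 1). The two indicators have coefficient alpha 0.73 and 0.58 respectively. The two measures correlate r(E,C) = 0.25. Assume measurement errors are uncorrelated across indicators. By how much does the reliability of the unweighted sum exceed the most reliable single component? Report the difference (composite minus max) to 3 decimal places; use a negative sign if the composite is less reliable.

-0.006

Var(sum) = 2 + 0.5 = 2.5; true-score variance = 1.31 + 0.5 = 1.81; composite reliability = 0.7240.
Max component reliability = 0.7300.
Difference = 0.7240 − 0.7300 = -0.006.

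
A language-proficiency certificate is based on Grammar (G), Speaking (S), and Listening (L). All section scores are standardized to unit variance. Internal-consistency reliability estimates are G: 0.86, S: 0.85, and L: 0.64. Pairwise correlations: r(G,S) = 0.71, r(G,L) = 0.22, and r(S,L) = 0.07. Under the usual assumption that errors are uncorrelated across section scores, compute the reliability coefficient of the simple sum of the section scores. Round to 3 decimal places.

0.870

Var(G+S+L) = 3 + 2·[0.71 + 0.22 + 0.07] = 3 + 2 = 5.
Because errors are independent across components, Cov(Tᵢ,Tⱼ) = Cov(Xᵢ,Xⱼ); the off-diagonal part of the true-score variance is the same as above.
True-score variance = [0.86 + 0.85 + 0.64] + 2 = 2.35 + 2 = 4.35.
Reliability = 4.35 / 5 = 0.870.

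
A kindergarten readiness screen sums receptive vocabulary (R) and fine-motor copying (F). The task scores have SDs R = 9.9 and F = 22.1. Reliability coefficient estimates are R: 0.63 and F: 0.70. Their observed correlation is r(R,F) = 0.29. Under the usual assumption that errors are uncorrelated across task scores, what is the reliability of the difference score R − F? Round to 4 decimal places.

0.6022

Var(R−F) = 9.9² + 22.1² − 2·9.9·22.1·0.29 = 586.42 − 126.898 = 459.522.
With uncorrelated errors the cross-covariances are all true-score covariance, so they carry over unchanged; only the diagonal terms shrink to ρᵢσᵢ².
True-score variance = [9.9²·0.63 + 22.1²·0.70] − 126.898 = 403.633 − 126.898 = 276.735.
Reliability = 276.735 / 459.522 = 0.6022.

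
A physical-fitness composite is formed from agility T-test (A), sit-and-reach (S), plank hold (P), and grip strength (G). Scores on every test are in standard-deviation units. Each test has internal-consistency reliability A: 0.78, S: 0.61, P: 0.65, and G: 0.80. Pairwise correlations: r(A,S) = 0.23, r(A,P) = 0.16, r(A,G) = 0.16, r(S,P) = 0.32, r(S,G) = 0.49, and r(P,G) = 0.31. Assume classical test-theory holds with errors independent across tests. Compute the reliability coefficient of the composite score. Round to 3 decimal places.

Var(A+S+P+G) = 4 + 2·[0.23 + 0.16 + 0.16 + 0.32 + 0.49 + 0.31] = 4 + 3.34 = 7.34.
Because errors are independent across components, Cov(Tᵢ,Tⱼ) = Cov(Xᵢ,Xⱼ); the off-diagonal part of the true-score variance is the same as above.
True-score variance = [0.78 + 0.61 + 0.65 + 0.80] + 3.34 = 2.84 + 3.34 = 6.18.
Reliability = 6.18 / 7.34 = 0.842.

0.842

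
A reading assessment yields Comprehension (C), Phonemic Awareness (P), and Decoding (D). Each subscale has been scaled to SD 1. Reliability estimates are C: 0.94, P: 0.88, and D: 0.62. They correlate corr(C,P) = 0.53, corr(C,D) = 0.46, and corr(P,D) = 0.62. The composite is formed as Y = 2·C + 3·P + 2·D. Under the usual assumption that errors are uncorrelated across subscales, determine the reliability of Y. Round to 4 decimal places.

0.9176

Var(Y) = 2² + 3² + 2² + 2·[6·0.53 + 4·0.46 + 6·0.62] = 17 + 17.48 = 34.48.
Because errors are independent across components, Cov(Tᵢ,Tⱼ) = Cov(Xᵢ,Xⱼ); the off-diagonal part of the true-score variance is the same as above.
True-score variance = [2²·0.94 + 3²·0.88 + 2²·0.62] + 17.48 = 14.16 + 17.48 = 31.64.
Reliability = 31.64 / 34.48 = 0.9176.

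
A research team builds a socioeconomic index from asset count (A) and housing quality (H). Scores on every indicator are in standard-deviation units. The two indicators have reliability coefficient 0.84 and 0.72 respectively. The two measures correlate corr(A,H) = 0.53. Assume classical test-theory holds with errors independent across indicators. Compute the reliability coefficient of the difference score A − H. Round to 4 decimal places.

Var(A−H) = 1 + 1 − 2·0.53 = 2 − 1.06 = 0.94.
With uncorrelated errors the cross-covariances are all true-score covariance, so they carry over unchanged; only the diagonal terms shrink to ρᵢσᵢ².
True-score variance = [0.84 + 0.72] − 1.06 = 1.56 − 1.06 = 0.5.
Reliability = 0.5 / 0.94 = 0.5319.

0.5319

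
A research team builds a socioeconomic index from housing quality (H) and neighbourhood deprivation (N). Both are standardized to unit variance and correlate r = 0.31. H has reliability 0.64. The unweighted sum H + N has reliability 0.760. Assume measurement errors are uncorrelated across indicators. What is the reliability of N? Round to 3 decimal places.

Var(H+N) = 2 + 2·0.31 = 2.620.
True-score variance = ρ_H + ρ_N + 2·0.31, so 0.760 = (0.64 + ρ_N + 0.62) / 2.620.
ρ_N = 0.760·2.620 − 0.64 − 0.62 = 0.731.

0.731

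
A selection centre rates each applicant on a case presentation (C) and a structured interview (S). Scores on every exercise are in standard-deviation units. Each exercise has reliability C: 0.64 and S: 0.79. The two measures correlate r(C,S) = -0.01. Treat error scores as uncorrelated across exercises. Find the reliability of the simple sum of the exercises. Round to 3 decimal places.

0.712

Var(C+S) = 2 + 2·[(-0.01)] = 2 − 0.02 = 1.98.
With uncorrelated errors the cross-covariances are all true-score covariance, so they carry over unchanged; only the diagonal terms shrink to ρᵢσᵢ².
True-score variance = [0.64 + 0.79] − 0.02 = 1.43 − 0.02 = 1.41.
Reliability = 1.41 / 1.98 = 0.712.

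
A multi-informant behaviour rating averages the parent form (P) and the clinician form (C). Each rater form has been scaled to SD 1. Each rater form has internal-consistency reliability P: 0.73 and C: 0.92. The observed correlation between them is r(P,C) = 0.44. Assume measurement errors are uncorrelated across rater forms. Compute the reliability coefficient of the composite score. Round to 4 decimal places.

0.8785

Var(P+C) = 2 + 2·[0.44] = 2 + 0.88 = 2.88.
Because errors are independent across components, Cov(Tᵢ,Tⱼ) = Cov(Xᵢ,Xⱼ); the off-diagonal part of the true-score variance is the same as above.
True-score variance = [0.73 + 0.92] + 0.88 = 1.65 + 0.88 = 2.53.
Reliability = 2.53 / 2.88 = 0.8785.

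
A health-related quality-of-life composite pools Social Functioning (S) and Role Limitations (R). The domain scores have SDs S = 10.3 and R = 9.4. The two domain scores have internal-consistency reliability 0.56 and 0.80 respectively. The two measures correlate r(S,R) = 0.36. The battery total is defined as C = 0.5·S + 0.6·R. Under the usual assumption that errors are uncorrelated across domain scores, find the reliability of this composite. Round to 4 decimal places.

0.7725

Var(C) = 0.5²·10.3² + 0.6²·9.4² + 2·[0.3·10.3·9.4·0.36] = 58.3321 + 20.9131 = 79.2452.
Because errors are independent across components, Cov(Tᵢ,Tⱼ) = Cov(Xᵢ,Xⱼ); the off-diagonal part of the true-score variance is the same as above.
True-score variance = [0.5²·10.3²·0.56 + 0.6²·9.4²·0.80] + 20.9131 = 40.3003 + 20.9131 = 61.2134.
Reliability = 61.2134 / 79.2452 = 0.7725.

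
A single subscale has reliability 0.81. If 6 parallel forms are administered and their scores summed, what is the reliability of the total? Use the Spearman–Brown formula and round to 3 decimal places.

0.962

ρ_k = kρ / (1 + (k−1)ρ) = 6·0.81 / (1 + 5·0.81) = 4.860 / 5.050 = 0.962.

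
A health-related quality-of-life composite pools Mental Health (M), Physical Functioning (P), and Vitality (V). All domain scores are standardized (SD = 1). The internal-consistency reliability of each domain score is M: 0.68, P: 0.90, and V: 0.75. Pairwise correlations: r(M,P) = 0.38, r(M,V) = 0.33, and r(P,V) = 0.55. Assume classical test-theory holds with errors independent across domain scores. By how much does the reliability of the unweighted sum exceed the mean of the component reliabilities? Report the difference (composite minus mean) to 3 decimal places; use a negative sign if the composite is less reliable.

Var(sum) = 3 + 2.52 = 5.52; true-score variance = 2.33 + 2.52 = 4.85; composite reliability = 0.8786.
Mean component reliability = 0.7767.
Difference = 0.8786 − 0.7767 = 0.102.

0.102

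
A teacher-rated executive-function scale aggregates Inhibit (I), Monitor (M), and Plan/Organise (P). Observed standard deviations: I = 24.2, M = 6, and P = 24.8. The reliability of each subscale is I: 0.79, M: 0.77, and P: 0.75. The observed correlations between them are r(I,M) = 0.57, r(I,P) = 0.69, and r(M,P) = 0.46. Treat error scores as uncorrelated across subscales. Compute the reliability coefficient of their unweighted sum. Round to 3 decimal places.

0.880

Var(I+M+P) = 24.2² + 6² + 24.8² + 2·[24.2·6·0.57 + 24.2·24.8·0.69 + 6·24.8·0.46] = 1236.68 + 1130.64 = 2367.32.
Under uncorrelated errors the observed covariances equal the true-score covariances, so only the own-variance terms attenuate.
True-score variance = [24.2²·0.79 + 6²·0.77 + 24.8²·0.75] + 1130.64 = 951.656 + 1130.64 = 2082.3.
Reliability = 2082.3 / 2367.32 = 0.880.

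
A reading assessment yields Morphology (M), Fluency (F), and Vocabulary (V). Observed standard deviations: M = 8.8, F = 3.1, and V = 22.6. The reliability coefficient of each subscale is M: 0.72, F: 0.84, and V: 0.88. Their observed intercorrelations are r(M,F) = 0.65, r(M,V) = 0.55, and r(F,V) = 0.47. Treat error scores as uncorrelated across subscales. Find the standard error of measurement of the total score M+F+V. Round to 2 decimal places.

9.19

Var(total) = 597.81 + 320.088 = 917.898.
True-score variance = 513.298 + 320.088 = 833.386, so reliability = 0.9079.
Error variance = 917.898 − 833.386 = 84.512; SEM = √84.512 = 9.19.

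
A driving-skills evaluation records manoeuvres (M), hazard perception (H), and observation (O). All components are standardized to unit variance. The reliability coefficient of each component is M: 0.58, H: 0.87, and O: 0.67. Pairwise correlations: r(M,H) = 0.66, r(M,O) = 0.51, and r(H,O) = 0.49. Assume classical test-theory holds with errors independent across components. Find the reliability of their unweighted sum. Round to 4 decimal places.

0.8608

Var(M+H+O) = 3 + 2·[0.66 + 0.51 + 0.49] = 3 + 3.32 = 6.32.
Because errors are independent across components, Cov(Tᵢ,Tⱼ) = Cov(Xᵢ,Xⱼ); the off-diagonal part of the true-score variance is the same as above.
True-score variance = [0.58 + 0.87 + 0.67] + 3.32 = 2.12 + 3.32 = 5.44.
Reliability = 5.44 / 6.32 = 0.8608.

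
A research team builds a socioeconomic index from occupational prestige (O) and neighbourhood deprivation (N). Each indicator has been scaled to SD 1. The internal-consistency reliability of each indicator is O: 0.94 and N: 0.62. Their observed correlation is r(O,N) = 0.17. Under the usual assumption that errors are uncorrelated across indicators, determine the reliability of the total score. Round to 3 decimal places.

0.812

Var(O+N) = 2 + 2·[0.17] = 2 + 0.34 = 2.34.
Under uncorrelated errors the observed covariances equal the true-score covariances, so only the own-variance terms attenuate.
True-score variance = [0.94 + 0.62] + 0.34 = 1.56 + 0.34 = 1.9.
Reliability = 1.9 / 2.34 = 0.812.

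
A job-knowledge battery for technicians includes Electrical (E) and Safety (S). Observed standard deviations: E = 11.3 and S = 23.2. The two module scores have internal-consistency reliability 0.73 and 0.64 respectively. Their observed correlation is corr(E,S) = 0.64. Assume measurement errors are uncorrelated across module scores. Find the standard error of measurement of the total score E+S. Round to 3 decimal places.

Var(total) = 665.93 + 335.565 = 1001.49.
True-score variance = 437.687 + 335.565 = 773.252, so reliability = 0.7721.
Error variance = 1001.49 − 773.252 = 228.243; SEM = √228.243 = 15.108.

15.108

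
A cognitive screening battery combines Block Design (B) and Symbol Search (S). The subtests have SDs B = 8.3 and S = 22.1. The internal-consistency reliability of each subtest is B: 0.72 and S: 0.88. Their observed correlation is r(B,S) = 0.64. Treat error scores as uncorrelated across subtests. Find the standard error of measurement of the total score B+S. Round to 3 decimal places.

8.826

Var(total) = 557.3 + 234.79 = 792.09.
True-score variance = 479.402 + 234.79 = 714.192, so reliability = 0.9017.
Error variance = 792.09 − 714.192 = 77.8984; SEM = √77.8984 = 8.826.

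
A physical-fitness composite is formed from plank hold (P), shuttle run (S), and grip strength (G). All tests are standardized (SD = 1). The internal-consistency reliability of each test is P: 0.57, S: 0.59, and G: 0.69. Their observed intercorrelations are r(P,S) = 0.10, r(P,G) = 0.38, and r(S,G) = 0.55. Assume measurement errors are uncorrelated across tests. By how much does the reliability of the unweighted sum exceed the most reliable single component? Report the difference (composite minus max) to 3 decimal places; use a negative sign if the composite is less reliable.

0.083

Var(sum) = 3 + 2.06 = 5.06; true-score variance = 1.85 + 2.06 = 3.91; composite reliability = 0.7727.
Max component reliability = 0.6900.
Difference = 0.7727 − 0.6900 = 0.083.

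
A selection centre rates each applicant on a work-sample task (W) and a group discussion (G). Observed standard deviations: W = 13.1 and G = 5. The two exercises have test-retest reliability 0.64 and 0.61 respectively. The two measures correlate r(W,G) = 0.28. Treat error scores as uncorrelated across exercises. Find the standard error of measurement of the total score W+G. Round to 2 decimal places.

8.46

Var(total) = 196.61 + 36.68 = 233.29.
True-score variance = 125.08 + 36.68 = 161.76, so reliability = 0.6934.
Error variance = 233.29 − 161.76 = 71.5296; SEM = √71.5296 = 8.46.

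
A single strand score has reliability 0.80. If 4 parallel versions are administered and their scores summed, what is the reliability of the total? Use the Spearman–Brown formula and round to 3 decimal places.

ρ_k = kρ / (1 + (k−1)ρ) = 4·0.80 / (1 + 3·0.80) = 3.200 / 3.400 = 0.941.

0.941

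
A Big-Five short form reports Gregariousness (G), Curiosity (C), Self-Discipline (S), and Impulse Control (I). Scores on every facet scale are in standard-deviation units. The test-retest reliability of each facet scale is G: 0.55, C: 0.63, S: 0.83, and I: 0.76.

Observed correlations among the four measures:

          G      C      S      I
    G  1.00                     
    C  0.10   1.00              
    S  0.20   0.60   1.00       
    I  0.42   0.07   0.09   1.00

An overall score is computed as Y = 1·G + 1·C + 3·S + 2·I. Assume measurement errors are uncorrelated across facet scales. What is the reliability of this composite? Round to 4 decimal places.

Var(Y) = 1 + 1 + 3² + 2² + 2·[0.10 + 3·0.20 + 2·0.42 + 3·0.60 + 2·0.07 + 6·0.09] = 15 + 8.04 = 23.04.
Because errors are independent across components, Cov(Tᵢ,Tⱼ) = Cov(Xᵢ,Xⱼ); the off-diagonal part of the true-score variance is the same as above.
True-score variance = [0.55 + 0.63 + 3²·0.83 + 2²·0.76] + 8.04 = 11.69 + 8.04 = 19.73.
Reliability = 19.73 / 23.04 = 0.8563.

0.8563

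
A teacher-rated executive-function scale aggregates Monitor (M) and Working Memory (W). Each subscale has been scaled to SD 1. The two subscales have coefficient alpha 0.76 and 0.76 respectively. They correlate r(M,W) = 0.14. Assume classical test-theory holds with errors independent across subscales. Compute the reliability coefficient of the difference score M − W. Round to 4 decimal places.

Var(M−W) = 1 + 1 − 2·0.14 = 2 − 0.28 = 1.72.
With uncorrelated errors the cross-covariances are all true-score covariance, so they carry over unchanged; only the diagonal terms shrink to ρᵢσᵢ².
True-score variance = [0.76 + 0.76] − 0.28 = 1.52 − 0.28 = 1.24.
Reliability = 1.24 / 1.72 = 0.7209.

0.7209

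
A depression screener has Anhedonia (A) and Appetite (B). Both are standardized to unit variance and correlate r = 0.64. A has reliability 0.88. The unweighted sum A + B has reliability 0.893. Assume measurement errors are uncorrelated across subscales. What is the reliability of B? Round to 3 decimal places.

Var(A+B) = 2 + 2·0.64 = 3.280.
True-score variance = ρ_A + ρ_B + 2·0.64, so 0.893 = (0.88 + ρ_B + 1.28) / 3.280.
ρ_B = 0.893·3.280 − 0.88 − 1.28 = 0.769.

0.769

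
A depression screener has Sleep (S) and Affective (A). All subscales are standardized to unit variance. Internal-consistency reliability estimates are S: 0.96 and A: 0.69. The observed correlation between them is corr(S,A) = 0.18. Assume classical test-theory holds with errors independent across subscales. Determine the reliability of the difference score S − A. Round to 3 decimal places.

Var(S−A) = 1 + 1 − 2·0.18 = 2 − 0.36 = 1.64.
Because errors are independent across components, Cov(Tᵢ,Tⱼ) = Cov(Xᵢ,Xⱼ); the off-diagonal part of the true-score variance is the same as above.
True-score variance = [0.96 + 0.69] − 0.36 = 1.65 − 0.36 = 1.29.
Reliability = 1.29 / 1.64 = 0.787.

0.787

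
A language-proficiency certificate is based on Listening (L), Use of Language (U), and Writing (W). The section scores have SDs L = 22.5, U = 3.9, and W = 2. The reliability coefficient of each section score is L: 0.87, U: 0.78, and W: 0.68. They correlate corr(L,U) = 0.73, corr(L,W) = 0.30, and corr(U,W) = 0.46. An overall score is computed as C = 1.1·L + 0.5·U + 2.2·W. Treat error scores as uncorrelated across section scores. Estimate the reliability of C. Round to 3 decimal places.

0.889

Var(C) = 1.1²·22.5² + 0.5²·3.9² + 2.2²·2² + 2·[0.55·22.5·3.9·0.73 + 2.42·22.5·2·0.30 + 1.1·3.9·2·0.46] = 635.725 + 143.697 = 779.422.
With uncorrelated errors the cross-covariances are all true-score covariance, so they carry over unchanged; only the diagonal terms shrink to ρᵢσᵢ².
True-score variance = [1.1²·22.5²·0.87 + 0.5²·3.9²·0.78 + 2.2²·2²·0.68] + 143.697 = 549.06 + 143.697 = 692.757.
Reliability = 692.757 / 779.422 = 0.889.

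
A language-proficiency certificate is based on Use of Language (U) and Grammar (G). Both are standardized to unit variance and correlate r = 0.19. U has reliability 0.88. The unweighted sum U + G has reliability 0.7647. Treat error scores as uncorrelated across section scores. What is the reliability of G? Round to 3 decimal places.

0.560

Var(U+G) = 2 + 2·0.19 = 2.380.
True-score variance = ρ_U + ρ_G + 2·0.19, so 0.7647 = (0.88 + ρ_G + 0.38) / 2.380.
ρ_G = 0.7647·2.380 − 0.88 − 0.38 = 0.560.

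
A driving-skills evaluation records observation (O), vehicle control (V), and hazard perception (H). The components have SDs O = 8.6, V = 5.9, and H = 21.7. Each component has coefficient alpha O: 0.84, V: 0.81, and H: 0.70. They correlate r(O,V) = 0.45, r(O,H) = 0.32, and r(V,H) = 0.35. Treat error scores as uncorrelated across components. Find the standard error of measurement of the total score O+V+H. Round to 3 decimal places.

12.638

Var(total) = 579.66 + 254.724 = 834.384.
True-score variance = 419.945 + 254.724 = 674.669, so reliability = 0.8086.
Error variance = 834.384 − 674.669 = 159.714; SEM = √159.714 = 12.638.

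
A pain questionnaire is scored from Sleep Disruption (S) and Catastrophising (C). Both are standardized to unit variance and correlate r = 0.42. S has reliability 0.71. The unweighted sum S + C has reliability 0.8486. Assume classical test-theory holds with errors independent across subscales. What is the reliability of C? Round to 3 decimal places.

Var(S+C) = 2 + 2·0.42 = 2.840.
True-score variance = ρ_S + ρ_C + 2·0.42, so 0.8486 = (0.71 + ρ_C + 0.84) / 2.840.
ρ_C = 0.8486·2.840 − 0.71 − 0.84 = 0.860.

0.860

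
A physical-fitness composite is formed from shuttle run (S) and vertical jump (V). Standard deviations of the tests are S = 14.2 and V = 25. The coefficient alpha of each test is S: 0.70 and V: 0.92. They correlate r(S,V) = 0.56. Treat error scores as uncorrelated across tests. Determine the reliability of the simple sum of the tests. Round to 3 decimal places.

0.910

Var(S+V) = 14.2² + 25² + 2·[14.2·25·0.56] = 826.64 + 397.6 = 1224.24.
Under uncorrelated errors the observed covariances equal the true-score covariances, so only the own-variance terms attenuate.
True-score variance = [14.2²·0.70 + 25²·0.92] + 397.6 = 716.148 + 397.6 = 1113.75.
Reliability = 1113.75 / 1224.24 = 0.910.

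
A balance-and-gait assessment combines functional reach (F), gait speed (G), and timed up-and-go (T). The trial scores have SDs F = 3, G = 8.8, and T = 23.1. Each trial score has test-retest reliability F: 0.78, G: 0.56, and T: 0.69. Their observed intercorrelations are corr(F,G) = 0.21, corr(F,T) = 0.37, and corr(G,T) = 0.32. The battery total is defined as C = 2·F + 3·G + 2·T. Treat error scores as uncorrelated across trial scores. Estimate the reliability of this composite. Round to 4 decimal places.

0.7509

Var(C) = 2²·3² + 3²·8.8² + 2²·23.1² + 2·[6·3·8.8·0.21 + 4·3·23.1·0.37 + 6·8.8·23.1·0.32] = 2867.4 + 1052.25 = 3919.65.
With uncorrelated errors the cross-covariances are all true-score covariance, so they carry over unchanged; only the diagonal terms shrink to ρᵢσᵢ².
True-score variance = [2²·3²·0.78 + 3²·8.8²·0.56 + 2²·23.1²·0.69] + 1052.25 = 1891.14 + 1052.25 = 2943.39.
Reliability = 2943.39 / 3919.65 = 0.7509.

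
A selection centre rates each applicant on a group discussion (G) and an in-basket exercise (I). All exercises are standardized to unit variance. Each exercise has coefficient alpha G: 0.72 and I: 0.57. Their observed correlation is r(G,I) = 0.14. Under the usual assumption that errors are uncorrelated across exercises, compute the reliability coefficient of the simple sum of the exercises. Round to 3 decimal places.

Var(G+I) = 2 + 2·[0.14] = 2 + 0.28 = 2.28.
With uncorrelated errors the cross-covariances are all true-score covariance, so they carry over unchanged; only the diagonal terms shrink to ρᵢσᵢ².
True-score variance = [0.72 + 0.57] + 0.28 = 1.29 + 0.28 = 1.57.
Reliability = 1.57 / 2.28 = 0.689.

0.689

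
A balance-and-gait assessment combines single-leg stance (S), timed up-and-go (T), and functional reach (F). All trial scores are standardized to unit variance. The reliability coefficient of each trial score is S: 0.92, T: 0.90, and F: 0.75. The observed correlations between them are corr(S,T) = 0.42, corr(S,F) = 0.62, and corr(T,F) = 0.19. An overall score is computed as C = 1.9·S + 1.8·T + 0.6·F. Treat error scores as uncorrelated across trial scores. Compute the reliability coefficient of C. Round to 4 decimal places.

0.9410

Var(C) = 1.9² + 1.8² + 0.6² + 2·[3.42·0.42 + 1.14·0.62 + 1.08·0.19] = 7.21 + 4.6968 = 11.9068.
Because errors are independent across components, Cov(Tᵢ,Tⱼ) = Cov(Xᵢ,Xⱼ); the off-diagonal part of the true-score variance is the same as above.
True-score variance = [1.9²·0.92 + 1.8²·0.90 + 0.6²·0.75] + 4.6968 = 6.5072 + 4.6968 = 11.204.
Reliability = 11.204 / 11.9068 = 0.9410.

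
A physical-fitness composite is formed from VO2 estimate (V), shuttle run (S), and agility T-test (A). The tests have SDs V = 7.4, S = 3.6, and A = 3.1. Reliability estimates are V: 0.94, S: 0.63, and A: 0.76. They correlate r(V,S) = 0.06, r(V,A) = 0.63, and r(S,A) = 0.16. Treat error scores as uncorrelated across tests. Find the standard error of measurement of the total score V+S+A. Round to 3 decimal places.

Var(total) = 77.33 + 35.6724 = 113.002.
True-score variance = 66.9428 + 35.6724 = 102.615, so reliability = 0.9081.
Error variance = 113.002 − 102.615 = 10.3872; SEM = √10.3872 = 3.223.

3.223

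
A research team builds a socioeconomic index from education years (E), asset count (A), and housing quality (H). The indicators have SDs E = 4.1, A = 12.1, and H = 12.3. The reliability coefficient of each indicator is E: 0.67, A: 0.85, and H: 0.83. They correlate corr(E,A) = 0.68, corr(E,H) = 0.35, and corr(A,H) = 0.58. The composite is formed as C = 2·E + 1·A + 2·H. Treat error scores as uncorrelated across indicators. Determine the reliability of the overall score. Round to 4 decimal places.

0.8979

Var(C) = 2²·4.1² + 12.1² + 2²·12.3² + 2·[2·4.1·12.1·0.68 + 4·4.1·12.3·0.35 + 2·12.1·12.3·0.58] = 818.81 + 621.429 = 1440.24.
Because errors are independent across components, Cov(Tᵢ,Tⱼ) = Cov(Xᵢ,Xⱼ); the off-diagonal part of the true-score variance is the same as above.
True-score variance = [2²·4.1²·0.67 + 12.1²·0.85 + 2²·12.3²·0.83] + 621.429 = 671.782 + 621.429 = 1293.21.
Reliability = 1293.21 / 1440.24 = 0.8979.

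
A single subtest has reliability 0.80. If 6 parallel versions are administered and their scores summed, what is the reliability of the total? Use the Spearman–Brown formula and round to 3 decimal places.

ρ_k = kρ / (1 + (k−1)ρ) = 6·0.80 / (1 + 5·0.80) = 4.800 / 5.000 = 0.960.

0.960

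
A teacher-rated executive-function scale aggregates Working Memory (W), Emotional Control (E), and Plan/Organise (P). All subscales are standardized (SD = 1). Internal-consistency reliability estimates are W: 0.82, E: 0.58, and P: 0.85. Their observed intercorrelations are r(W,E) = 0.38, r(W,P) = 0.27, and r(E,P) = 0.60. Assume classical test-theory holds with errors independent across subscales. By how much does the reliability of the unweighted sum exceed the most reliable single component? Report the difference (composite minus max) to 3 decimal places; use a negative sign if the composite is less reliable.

0.014

Var(sum) = 3 + 2.5 = 5.5; true-score variance = 2.25 + 2.5 = 4.75; composite reliability = 0.8636.
Max component reliability = 0.8500.
Difference = 0.8636 − 0.8500 = 0.014.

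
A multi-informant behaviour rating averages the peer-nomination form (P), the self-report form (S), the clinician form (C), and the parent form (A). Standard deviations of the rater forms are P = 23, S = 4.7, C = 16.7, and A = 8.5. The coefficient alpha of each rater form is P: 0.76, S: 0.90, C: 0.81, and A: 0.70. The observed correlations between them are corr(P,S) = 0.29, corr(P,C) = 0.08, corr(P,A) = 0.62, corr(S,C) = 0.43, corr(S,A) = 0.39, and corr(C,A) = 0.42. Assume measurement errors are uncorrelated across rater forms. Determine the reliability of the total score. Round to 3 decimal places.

0.863

Var(P+S+C+A) = 23² + 4.7² + 16.7² + 8.5² + 2·[23·4.7·0.29 + 23·16.7·0.08 + 23·8.5·0.62 + 4.7·16.7·0.43 + 4.7·8.5·0.39 + 16.7·8.5·0.42] = 902.23 + 584.474 = 1486.7.
Under uncorrelated errors the observed covariances equal the true-score covariances, so only the own-variance terms attenuate.
True-score variance = [23²·0.76 + 4.7²·0.90 + 16.7²·0.81 + 8.5²·0.70] + 584.474 = 698.397 + 584.474 = 1282.87.
Reliability = 1282.87 / 1486.7 = 0.863.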